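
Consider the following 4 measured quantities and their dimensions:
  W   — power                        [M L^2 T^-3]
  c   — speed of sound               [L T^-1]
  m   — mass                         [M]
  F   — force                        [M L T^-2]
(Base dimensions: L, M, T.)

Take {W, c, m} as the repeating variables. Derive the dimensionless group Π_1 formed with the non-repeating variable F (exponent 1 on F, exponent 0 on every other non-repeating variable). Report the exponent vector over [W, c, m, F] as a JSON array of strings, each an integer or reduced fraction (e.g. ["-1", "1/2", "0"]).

Dimensional matrix (L×M×T by W×c×m×F):
  L: [ 2  1  0  1]
  M: [ 1  0  1  1]
  T: [-3 -1  0 -2]
Echelon form has 3 nonzero rows (pivots: W,c,m)
Repeat: W,c,m; free: F
RREF:
  r0: [   1    0    0    1]
  r1: [   0    1    0   -1]
  r2: [   0    0    1    0]
Fix exponent of F at 1; solve each RREF row for its pivot's exponent:
  r0: exp(W) + (1)·1 = 0 ⇒ exp(W) = -1
  r1: exp(c) + (-1)·1 = 0 ⇒ exp(c) = 1
  r2: exp(m) + (0)·1 = 0 ⇒ exp(m) = 0
Π_1 = W^-1 · c · F

["-1", "1", "0", "1"]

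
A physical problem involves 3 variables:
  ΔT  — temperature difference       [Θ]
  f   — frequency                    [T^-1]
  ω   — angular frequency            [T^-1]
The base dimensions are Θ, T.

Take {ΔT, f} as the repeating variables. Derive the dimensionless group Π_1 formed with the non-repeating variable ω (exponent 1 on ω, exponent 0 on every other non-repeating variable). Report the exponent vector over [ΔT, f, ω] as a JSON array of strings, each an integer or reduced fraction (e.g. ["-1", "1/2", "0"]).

["0", "-1", "1"]

Exponent matrix [Θ,T] × [ΔT,f,ω]:
  Θ: [ 1  0  0]
  T: [ 0 -1 -1]
RREF → pivots at {ΔT,f} ⇒ r = 2
Repeat: ΔT,f; free: ω
RREF:
  r0: [   1    0    0]
  r1: [   0    1    1]
Fix exponent of ω at 1; solve each RREF row for its pivot's exponent:
  r0: exp(ΔT) + (0)·1 = 0 ⇒ exp(ΔT) = 0
  r1: exp(f) + (1)·1 = 0 ⇒ exp(f) = -1
Π_1 = f^-1 · ω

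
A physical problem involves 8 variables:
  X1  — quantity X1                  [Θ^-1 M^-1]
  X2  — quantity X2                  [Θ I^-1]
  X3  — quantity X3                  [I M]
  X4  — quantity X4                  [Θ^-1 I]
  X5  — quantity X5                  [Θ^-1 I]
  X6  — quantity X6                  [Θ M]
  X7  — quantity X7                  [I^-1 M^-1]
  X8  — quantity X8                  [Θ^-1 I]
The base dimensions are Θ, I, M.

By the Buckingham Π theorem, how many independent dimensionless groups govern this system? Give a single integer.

Exponent matrix [Θ,I,M] × [X1,X2,X3,X4,X5,X6,X7,X8]:
  Θ: [-1  1  0 -1 -1  1  0 -1]
  I: [ 0 -1  1  1  1  0 -1  1]
  M: [-1  0  1  0  0  1 -1  0]
RREF → pivots at {X1,X2} ⇒ r = 2
n=8, r=2 ⇒ 6 dimensionless groups

6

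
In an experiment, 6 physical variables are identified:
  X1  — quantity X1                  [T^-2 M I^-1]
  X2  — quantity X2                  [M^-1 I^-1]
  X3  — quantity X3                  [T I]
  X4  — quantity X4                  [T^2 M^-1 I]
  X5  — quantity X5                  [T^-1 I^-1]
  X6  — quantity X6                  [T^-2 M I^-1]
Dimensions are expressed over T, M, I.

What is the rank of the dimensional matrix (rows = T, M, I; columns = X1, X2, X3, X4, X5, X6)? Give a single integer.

Dimensional matrix (T×M×I by X1×X2×X3×X4×X5×X6):
  T: [-2  0  1  2 -1 -2]
  M: [ 1 -1  0 -1  0  1]
  I: [-1 -1  1  1 -1 -1]
RREF → pivots at {X1,X2} ⇒ r = 2

2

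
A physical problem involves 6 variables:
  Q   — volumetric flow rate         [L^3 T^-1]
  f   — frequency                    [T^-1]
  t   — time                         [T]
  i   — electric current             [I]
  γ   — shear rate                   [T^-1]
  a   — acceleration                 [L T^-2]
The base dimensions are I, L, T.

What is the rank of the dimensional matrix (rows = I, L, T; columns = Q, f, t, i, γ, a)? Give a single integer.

Exponent matrix [I,L,T] × [Q,f,t,i,γ,a]:
  I: [ 0  0  0  1  0  0]
  L: [ 3  0  0  0  0  1]
  T: [-1 -1  1  0 -1 -2]
RREF → pivots at {Q,f,i} ⇒ r = 3

3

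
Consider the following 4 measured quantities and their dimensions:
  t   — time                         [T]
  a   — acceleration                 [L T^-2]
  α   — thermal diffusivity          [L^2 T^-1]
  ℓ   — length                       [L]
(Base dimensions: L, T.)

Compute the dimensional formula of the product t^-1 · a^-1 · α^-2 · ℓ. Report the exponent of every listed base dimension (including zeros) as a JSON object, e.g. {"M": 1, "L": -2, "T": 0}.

{"L": -4, "T": 3}

Dimensional matrix (L×T by t×a×α×ℓ):
  L: [ 0  1  2  1]
  T: [ 1 -2 -1  0]
  [L]: (-1)·0+(-1)·1+(-2)·2+(1)·1 = -4
  [T]: (-1)·1+(-1)·-2+(-2)·-1+(1)·0 = 3
⇒ L^-4 T^3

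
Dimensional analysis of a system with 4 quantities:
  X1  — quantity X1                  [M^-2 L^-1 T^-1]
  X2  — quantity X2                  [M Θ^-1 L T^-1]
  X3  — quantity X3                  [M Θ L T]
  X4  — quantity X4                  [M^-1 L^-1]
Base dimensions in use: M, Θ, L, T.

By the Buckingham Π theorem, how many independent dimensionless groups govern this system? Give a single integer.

Exponent matrix [M,Θ,L,T] × [X1,X2,X3,X4]:
  M: [-2  1  1 -1]
  Θ: [ 0 -1  1  0]
  L: [-1  1  1 -1]
  T: [-1 -1  1  0]
RREF → pivots at {X1,X2,X3} ⇒ r = 3
4 vars − rank 3 = 1 Π group

1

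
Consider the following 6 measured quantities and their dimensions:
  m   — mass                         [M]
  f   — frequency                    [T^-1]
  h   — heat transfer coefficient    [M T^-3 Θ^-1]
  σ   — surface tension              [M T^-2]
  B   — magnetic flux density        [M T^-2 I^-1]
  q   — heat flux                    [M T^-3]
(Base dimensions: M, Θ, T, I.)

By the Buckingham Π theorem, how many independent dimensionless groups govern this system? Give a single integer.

2

Write exponents as rows M,Θ,T,I / cols m,f,h,σ,B,q:
  M: [ 1  0  1  1  1  1]
  Θ: [ 0  0 -1  0  0  0]
  T: [ 0 -1 -3 -2 -2 -3]
  I: [ 0  0  0  0 -1  0]
RREF → pivots at {m,f,h,B} ⇒ r = 4
Π count = n − r = 6 − 4 = 2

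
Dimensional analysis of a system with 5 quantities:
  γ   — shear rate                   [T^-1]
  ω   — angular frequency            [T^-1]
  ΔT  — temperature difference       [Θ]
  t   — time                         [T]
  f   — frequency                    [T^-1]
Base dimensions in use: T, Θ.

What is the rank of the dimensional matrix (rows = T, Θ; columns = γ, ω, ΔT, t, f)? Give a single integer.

Exponent matrix [T,Θ] × [γ,ω,ΔT,t,f]:
  T: [-1 -1  0  1 -1]
  Θ: [ 0  0  1  0  0]
Echelon form has 2 nonzero rows (pivots: γ,ΔT)

2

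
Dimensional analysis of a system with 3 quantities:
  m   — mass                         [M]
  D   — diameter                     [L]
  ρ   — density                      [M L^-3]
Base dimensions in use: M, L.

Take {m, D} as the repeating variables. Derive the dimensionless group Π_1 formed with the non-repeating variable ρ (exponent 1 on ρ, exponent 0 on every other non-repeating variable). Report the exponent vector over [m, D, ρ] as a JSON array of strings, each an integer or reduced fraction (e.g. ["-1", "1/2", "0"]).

Exponent matrix [M,L] × [m,D,ρ]:
  M: [ 1  0  1]
  L: [ 0  1 -3]
Row reduction gives pivot columns m,D; rank = 2
Repeat: m,D; free: ρ
RREF:
  r0: [   1    0    1]
  r1: [   0    1   -3]
Fix exponent of ρ at 1; solve each RREF row for its pivot's exponent:
  r0: exp(m) + (1)·1 = 0 ⇒ exp(m) = -1
  r1: exp(D) + (-3)·1 = 0 ⇒ exp(D) = 3
Π_1 = m^-1 · D^3 · ρ

["-1", "3", "1"]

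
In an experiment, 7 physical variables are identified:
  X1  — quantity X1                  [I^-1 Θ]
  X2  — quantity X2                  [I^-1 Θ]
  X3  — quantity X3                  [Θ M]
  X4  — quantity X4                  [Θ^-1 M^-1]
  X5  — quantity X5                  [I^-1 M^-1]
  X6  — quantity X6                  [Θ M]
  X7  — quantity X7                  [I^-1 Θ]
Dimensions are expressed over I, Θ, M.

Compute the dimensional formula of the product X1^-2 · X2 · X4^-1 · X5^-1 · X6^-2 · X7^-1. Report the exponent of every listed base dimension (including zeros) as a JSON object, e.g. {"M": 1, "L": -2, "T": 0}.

{"I": 3, "Θ": -3, "M": 0}

Dimensional matrix (I×Θ×M by X1×X2×X3×X4×X5×X6×X7):
  I: [-1 -1  0  0 -1  0 -1]
  Θ: [ 1  1  1 -1  0  1  1]
  M: [ 0  0  1 -1 -1  1  0]
  [I]: (-2)·-1+(1)·-1+(-1)·0+(-1)·-1+(-2)·0+(-1)·-1 = 3
  [Θ]: (-2)·1+(1)·1+(-1)·-1+(-1)·0+(-2)·1+(-1)·1 = -3
  [M]: (-2)·0+(1)·0+(-1)·-1+(-1)·-1+(-2)·1+(-1)·0 = 0
⇒ I^3 Θ^-3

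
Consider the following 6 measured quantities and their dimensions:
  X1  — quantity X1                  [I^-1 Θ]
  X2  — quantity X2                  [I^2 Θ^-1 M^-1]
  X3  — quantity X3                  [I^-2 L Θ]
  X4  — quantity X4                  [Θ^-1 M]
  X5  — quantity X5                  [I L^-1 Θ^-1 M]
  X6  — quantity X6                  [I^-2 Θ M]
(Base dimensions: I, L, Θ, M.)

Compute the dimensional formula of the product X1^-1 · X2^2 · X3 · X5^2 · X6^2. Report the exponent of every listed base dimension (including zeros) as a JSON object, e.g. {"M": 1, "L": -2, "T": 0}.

Write exponents as rows I,L,Θ,M / cols X1,X2,X3,X4,X5,X6:
  I: [-1  2 -2  0  1 -2]
  L: [ 0  0  1  0 -1  0]
  Θ: [ 1 -1  1 -1 -1  1]
  M: [ 0 -1  0  1  1  1]
  [I]: (-1)·-1+(2)·2+(1)·-2+(2)·1+(2)·-2 = 1
  [L]: (-1)·0+(2)·0+(1)·1+(2)·-1+(2)·0 = -1
  [Θ]: (-1)·1+(2)·-1+(1)·1+(2)·-1+(2)·1 = -2
  [M]: (-1)·0+(2)·-1+(1)·0+(2)·1+(2)·1 = 2
⇒ I L^-1 Θ^-2 M^2

{"I": 1, "L": -1, "Θ": -2, "M": 2}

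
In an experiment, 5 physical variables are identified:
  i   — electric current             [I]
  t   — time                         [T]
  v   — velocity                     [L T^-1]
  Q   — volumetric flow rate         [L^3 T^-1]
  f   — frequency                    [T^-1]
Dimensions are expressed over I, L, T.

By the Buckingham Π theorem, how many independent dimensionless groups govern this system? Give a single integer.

Write exponents as rows I,L,T / cols i,t,v,Q,f:
  I: [ 1  0  0  0  0]
  L: [ 0  0  1  3  0]
  T: [ 0  1 -1 -1 -1]
RREF → pivots at {i,t,v} ⇒ r = 3
n=5, r=3 ⇒ 2 dimensionless groups

2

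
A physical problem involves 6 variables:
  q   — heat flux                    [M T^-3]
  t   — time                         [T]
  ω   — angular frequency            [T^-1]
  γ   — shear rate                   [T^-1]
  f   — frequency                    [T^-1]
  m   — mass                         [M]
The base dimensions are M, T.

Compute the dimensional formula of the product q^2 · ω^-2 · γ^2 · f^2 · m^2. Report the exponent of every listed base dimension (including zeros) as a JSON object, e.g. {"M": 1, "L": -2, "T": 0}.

{"M": 4, "T": -8}

Write exponents as rows M,T / cols q,t,ω,γ,f,m:
  M: [ 1  0  0  0  0  1]
  T: [-3  1 -1 -1 -1  0]
  [M]: (2)·1+(-2)·0+(2)·0+(2)·0+(2)·1 = 4
  [T]: (2)·-3+(-2)·-1+(2)·-1+(2)·-1+(2)·0 = -8
⇒ M^4 T^-8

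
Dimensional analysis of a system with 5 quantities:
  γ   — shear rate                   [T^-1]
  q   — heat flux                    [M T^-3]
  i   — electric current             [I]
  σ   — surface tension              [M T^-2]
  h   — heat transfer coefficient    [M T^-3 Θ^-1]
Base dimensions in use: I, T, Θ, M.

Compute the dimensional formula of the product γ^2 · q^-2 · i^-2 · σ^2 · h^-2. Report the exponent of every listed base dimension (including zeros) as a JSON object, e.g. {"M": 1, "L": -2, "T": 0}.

Dimensional matrix (I×T×Θ×M by γ×q×i×σ×h):
  I: [ 0  0  1  0  0]
  T: [-1 -3  0 -2 -3]
  Θ: [ 0  0  0  0 -1]
  M: [ 0  1  0  1  1]
  [I]: (2)·0+(-2)·0+(-2)·1+(2)·0+(-2)·0 = -2
  [T]: (2)·-1+(-2)·-3+(-2)·0+(2)·-2+(-2)·-3 = 6
  [Θ]: (2)·0+(-2)·0+(-2)·0+(2)·0+(-2)·-1 = 2
  [M]: (2)·0+(-2)·1+(-2)·0+(2)·1+(-2)·1 = -2
⇒ I^-2 T^6 Θ^2 M^-2

{"I": -2, "T": 6, "Θ": 2, "M": -2}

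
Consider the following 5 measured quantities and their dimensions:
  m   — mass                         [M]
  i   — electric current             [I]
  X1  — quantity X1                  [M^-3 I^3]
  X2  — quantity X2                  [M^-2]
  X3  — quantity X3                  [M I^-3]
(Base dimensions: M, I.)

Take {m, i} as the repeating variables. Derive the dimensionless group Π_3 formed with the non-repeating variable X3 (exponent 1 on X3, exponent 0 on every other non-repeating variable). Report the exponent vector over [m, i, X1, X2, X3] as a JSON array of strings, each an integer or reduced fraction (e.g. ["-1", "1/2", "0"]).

Write exponents as rows M,I / cols m,i,X1,X2,X3:
  M: [ 1  0 -3 -2  1]
  I: [ 0  1  3  0 -3]
RREF → pivots at {m,i} ⇒ r = 2
Repeat: m,i; free: X1,X2,X3
RREF:
  r0: [   1    0   -3   -2    1]
  r1: [   0    1    3    0   -3]
Fix exponent of X3 at 1, X1 at 0, X2 at 0; solve each RREF row for its pivot's exponent:
  r0: exp(m) + (1)·1 = 0 ⇒ exp(m) = -1
  r1: exp(i) + (-3)·1 = 0 ⇒ exp(i) = 3
Π_3 = m^-1 · i^3 · X3

["-1", "3", "0", "0", "1"]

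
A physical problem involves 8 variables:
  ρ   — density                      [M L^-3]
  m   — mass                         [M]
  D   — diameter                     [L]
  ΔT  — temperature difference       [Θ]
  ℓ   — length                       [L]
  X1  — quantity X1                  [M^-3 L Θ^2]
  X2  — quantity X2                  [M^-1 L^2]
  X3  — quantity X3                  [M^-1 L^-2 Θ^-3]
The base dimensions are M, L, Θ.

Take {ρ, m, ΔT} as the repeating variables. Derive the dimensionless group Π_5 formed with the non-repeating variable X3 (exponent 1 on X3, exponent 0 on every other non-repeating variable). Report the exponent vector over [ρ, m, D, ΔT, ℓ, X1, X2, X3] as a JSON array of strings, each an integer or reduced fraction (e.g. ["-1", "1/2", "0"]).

["-2/3", "5/3", "0", "3", "0", "0", "0", "1"]

Dimensional matrix (M×L×Θ by ρ×m×D×ΔT×ℓ×X1×X2×X3):
  M: [ 1  1  0  0  0 -3 -1 -1]
  L: [-3  0  1  0  1  1  2 -2]
  Θ: [ 0  0  0  1  0  2  0 -3]
Row reduction gives pivot columns ρ,m,ΔT; rank = 3
Pivot set = {ρ,m,ΔT}, free = {D,ℓ,X1,X2,X3}
RREF:
  r0: [   1    0 -1/3    0 -1/3 -1/3 -2/3  2/3]
  r1: [   0    1  1/3    0  1/3 -8/3 -1/3 -5/3]
  r2: [   0    0    0    1    0    2    0   -3]
Fix exponent of X3 at 1, D at 0, ℓ at 0, X1 at 0, X2 at 0; solve each RREF row for its pivot's exponent:
  r0: exp(ρ) + (2/3)·1 = 0 ⇒ exp(ρ) = -2/3
  r1: exp(m) + (-5/3)·1 = 0 ⇒ exp(m) = 5/3
  r2: exp(ΔT) + (-3)·1 = 0 ⇒ exp(ΔT) = 3
Π_5 = ρ^(-2/3) · m^(5/3) · ΔT^3 · X3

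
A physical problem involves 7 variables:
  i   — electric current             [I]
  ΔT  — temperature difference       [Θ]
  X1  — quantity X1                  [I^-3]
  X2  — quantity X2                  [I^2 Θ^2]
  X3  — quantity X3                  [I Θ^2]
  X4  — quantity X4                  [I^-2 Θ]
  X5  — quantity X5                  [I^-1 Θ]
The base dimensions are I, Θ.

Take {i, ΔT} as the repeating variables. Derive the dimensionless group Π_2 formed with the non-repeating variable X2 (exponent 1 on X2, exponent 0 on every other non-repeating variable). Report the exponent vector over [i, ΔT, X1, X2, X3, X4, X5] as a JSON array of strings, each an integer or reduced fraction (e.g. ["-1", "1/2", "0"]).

["-2", "-2", "0", "1", "0", "0", "0"]

Dimensional matrix (I×Θ by i×ΔT×X1×X2×X3×X4×X5):
  I: [ 1  0 -3  2  1 -2 -1]
  Θ: [ 0  1  0  2  2  1  1]
Echelon form has 2 nonzero rows (pivots: i,ΔT)
Pivot set = {i,ΔT}, free = {X1,X2,X3,X4,X5}
RREF:
  r0: [   1    0   -3    2    1   -2   -1]
  r1: [   0    1    0    2    2    1    1]
Fix exponent of X2 at 1, X1 at 0, X3 at 0, X4 at 0, X5 at 0; solve each RREF row for its pivot's exponent:
  r0: exp(i) + (2)·1 = 0 ⇒ exp(i) = -2
  r1: exp(ΔT) + (2)·1 = 0 ⇒ exp(ΔT) = -2
Π_2 = i^-2 · ΔT^-2 · X2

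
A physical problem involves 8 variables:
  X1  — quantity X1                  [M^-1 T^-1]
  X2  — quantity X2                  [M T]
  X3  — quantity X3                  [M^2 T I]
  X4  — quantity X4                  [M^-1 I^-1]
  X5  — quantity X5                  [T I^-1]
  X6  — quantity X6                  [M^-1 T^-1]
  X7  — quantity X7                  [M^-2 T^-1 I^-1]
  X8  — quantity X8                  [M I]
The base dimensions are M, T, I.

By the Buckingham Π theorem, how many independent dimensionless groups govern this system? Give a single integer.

6

Dimensional matrix (M×T×I by X1×X2×X3×X4×X5×X6×X7×X8):
  M: [-1  1  2 -1  0 -1 -2  1]
  T: [-1  1  1  0  1 -1 -1  0]
  I: [ 0  0  1 -1 -1  0 -1  1]
RREF → pivots at {X1,X3} ⇒ r = 2
n=8, r=2 ⇒ 6 dimensionless groups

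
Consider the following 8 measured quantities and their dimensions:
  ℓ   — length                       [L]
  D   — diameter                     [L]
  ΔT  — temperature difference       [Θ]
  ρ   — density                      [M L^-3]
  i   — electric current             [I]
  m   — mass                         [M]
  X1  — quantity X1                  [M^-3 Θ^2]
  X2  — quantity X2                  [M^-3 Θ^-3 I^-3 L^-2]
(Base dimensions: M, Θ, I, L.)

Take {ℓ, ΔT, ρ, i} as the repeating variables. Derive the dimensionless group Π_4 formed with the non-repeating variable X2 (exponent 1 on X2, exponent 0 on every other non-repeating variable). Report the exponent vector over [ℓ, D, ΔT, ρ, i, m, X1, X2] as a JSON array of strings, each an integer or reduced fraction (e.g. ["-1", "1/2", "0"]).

["11", "0", "3", "3", "3", "0", "0", "1"]

Write exponents as rows M,Θ,I,L / cols ℓ,D,ΔT,ρ,i,m,X1,X2:
  M: [ 0  0  0  1  0  1 -3 -3]
  Θ: [ 0  0  1  0  0  0  2 -3]
  I: [ 0  0  0  0  1  0  0 -3]
  L: [ 1  1  0 -3  0  0  0 -2]
Row reduction gives pivot columns ℓ,ΔT,ρ,i; rank = 4
Pivot set = {ℓ,ΔT,ρ,i}, free = {D,m,X1,X2}
RREF:
  r0: [   1    1    0    0    0    3   -9  -11]
  r1: [   0    0    1    0    0    0    2   -3]
  r2: [   0    0    0    1    0    1   -3   -3]
  r3: [   0    0    0    0    1    0    0   -3]
Fix exponent of X2 at 1, D at 0, m at 0, X1 at 0; solve each RREF row for its pivot's exponent:
  r0: exp(ℓ) + (-11)·1 = 0 ⇒ exp(ℓ) = 11
  r1: exp(ΔT) + (-3)·1 = 0 ⇒ exp(ΔT) = 3
  r2: exp(ρ) + (-3)·1 = 0 ⇒ exp(ρ) = 3
  r3: exp(i) + (-3)·1 = 0 ⇒ exp(i) = 3
Π_4 = ℓ^11 · ΔT^3 · ρ^3 · i^3 · X2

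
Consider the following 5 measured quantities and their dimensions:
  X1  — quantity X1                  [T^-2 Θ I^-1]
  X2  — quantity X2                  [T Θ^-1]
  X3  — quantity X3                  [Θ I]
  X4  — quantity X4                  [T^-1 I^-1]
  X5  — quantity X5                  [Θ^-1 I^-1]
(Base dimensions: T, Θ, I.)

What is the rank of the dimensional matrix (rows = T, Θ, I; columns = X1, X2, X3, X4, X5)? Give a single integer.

2

Write exponents as rows T,Θ,I / cols X1,X2,X3,X4,X5:
  T: [-2  1  0 -1  0]
  Θ: [ 1 -1  1  0 -1]
  I: [-1  0  1 -1 -1]
Row reduction gives pivot columns X1,X2; rank = 2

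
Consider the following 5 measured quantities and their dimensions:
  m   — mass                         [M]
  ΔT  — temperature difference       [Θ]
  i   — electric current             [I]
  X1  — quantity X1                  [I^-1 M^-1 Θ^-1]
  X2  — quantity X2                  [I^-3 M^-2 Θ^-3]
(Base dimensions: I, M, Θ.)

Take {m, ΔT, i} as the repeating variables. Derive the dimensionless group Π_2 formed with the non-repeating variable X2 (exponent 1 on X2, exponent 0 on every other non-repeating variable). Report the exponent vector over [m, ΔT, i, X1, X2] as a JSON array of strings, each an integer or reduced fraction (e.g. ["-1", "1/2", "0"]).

Exponent matrix [I,M,Θ] × [m,ΔT,i,X1,X2]:
  I: [ 0  0  1 -1 -3]
  M: [ 1  0  0 -1 -2]
  Θ: [ 0  1  0 -1 -3]
RREF → pivots at {m,ΔT,i} ⇒ r = 3
Repeat: m,ΔT,i; free: X1,X2
RREF:
  r0: [   1    0    0   -1   -2]
  r1: [   0    1    0   -1   -3]
  r2: [   0    0    1   -1   -3]
Fix exponent of X2 at 1, X1 at 0; solve each RREF row for its pivot's exponent:
  r0: exp(m) + (-2)·1 = 0 ⇒ exp(m) = 2
  r1: exp(ΔT) + (-3)·1 = 0 ⇒ exp(ΔT) = 3
  r2: exp(i) + (-3)·1 = 0 ⇒ exp(i) = 3
Π_2 = m^2 · ΔT^3 · i^3 · X2

["2", "3", "3", "0", "1"]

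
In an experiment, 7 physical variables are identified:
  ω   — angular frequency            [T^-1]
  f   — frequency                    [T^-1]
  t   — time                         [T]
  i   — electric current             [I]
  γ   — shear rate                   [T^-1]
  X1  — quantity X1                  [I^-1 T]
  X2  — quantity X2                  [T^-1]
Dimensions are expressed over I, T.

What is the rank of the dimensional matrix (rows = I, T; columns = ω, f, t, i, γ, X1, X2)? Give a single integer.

2

Dimensional matrix (I×T by ω×f×t×i×γ×X1×X2):
  I: [ 0  0  0  1  0 -1  0]
  T: [-1 -1  1  0 -1  1 -1]
Row reduction gives pivot columns ω,i; rank = 2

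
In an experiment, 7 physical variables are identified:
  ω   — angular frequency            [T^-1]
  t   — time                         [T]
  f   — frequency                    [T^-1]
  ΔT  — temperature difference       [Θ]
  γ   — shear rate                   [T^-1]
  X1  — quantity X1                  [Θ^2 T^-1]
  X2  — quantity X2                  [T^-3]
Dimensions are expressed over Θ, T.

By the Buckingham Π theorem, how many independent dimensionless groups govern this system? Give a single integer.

5

Dimensional matrix (Θ×T by ω×t×f×ΔT×γ×X1×X2):
  Θ: [ 0  0  0  1  0  2  0]
  T: [-1  1 -1  0 -1 -1 -3]
Echelon form has 2 nonzero rows (pivots: ω,ΔT)
7 vars − rank 2 = 5 Π groups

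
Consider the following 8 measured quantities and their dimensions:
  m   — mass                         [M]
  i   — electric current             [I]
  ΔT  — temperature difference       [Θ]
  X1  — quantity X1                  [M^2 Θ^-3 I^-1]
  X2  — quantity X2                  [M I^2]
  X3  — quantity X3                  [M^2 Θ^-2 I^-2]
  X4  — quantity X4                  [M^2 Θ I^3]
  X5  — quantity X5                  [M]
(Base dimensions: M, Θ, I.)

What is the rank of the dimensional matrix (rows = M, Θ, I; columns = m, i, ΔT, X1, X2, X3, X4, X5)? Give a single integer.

3

Write exponents as rows M,Θ,I / cols m,i,ΔT,X1,X2,X3,X4,X5:
  M: [ 1  0  0  2  1  2  2  1]
  Θ: [ 0  0  1 -3  0 -2  1  0]
  I: [ 0  1  0 -1  2 -2  3  0]
Row reduction gives pivot columns m,i,ΔT; rank = 3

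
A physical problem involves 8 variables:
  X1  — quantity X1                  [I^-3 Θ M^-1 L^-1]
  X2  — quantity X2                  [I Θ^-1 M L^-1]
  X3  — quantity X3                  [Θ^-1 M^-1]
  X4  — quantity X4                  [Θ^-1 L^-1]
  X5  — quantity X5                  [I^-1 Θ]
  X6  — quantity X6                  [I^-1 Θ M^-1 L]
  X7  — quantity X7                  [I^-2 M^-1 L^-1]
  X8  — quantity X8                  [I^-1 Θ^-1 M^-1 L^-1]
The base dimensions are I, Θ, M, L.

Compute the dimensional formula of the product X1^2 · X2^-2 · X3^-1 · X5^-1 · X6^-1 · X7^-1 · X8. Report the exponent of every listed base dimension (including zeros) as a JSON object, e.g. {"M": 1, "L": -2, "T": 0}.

{"I": -5, "Θ": 2, "M": -2, "L": -1}

Exponent matrix [I,Θ,M,L] × [X1,X2,X3,X4,X5,X6,X7,X8]:
  I: [-3  1  0  0 -1 -1 -2 -1]
  Θ: [ 1 -1 -1 -1  1  1  0 -1]
  M: [-1  1 -1  0  0 -1 -1 -1]
  L: [-1 -1  0 -1  0  1 -1 -1]
  [I]: (2)·-3+(-2)·1+(-1)·0+(-1)·-1+(-1)·-1+(-1)·-2+(1)·-1 = -5
  [Θ]: (2)·1+(-2)·-1+(-1)·-1+(-1)·1+(-1)·1+(-1)·0+(1)·-1 = 2
  [M]: (2)·-1+(-2)·1+(-1)·-1+(-1)·0+(-1)·-1+(-1)·-1+(1)·-1 = -2
  [L]: (2)·-1+(-2)·-1+(-1)·0+(-1)·0+(-1)·1+(-1)·-1+(1)·-1 = -1
⇒ I^-5 Θ^2 M^-2 L^-1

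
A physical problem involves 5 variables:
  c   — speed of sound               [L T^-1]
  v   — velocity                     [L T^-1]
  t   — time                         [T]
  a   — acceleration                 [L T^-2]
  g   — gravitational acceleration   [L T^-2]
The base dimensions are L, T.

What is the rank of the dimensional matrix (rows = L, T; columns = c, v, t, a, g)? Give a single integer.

2

Exponent matrix [L,T] × [c,v,t,a,g]:
  L: [ 1  1  0  1  1]
  T: [-1 -1  1 -2 -2]
RREF → pivots at {c,t} ⇒ r = 2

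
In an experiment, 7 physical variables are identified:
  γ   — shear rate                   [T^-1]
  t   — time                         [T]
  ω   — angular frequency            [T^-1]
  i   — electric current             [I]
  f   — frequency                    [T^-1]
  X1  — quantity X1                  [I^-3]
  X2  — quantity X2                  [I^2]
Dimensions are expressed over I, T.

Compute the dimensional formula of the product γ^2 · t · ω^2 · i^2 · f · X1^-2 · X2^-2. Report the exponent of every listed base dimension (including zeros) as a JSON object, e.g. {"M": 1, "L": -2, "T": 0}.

Write exponents as rows I,T / cols γ,t,ω,i,f,X1,X2:
  I: [ 0  0  0  1  0 -3  2]
  T: [-1  1 -1  0 -1  0  0]
  [I]: (2)·0+(1)·0+(2)·0+(2)·1+(1)·0+(-2)·-3+(-2)·2 = 4
  [T]: (2)·-1+(1)·1+(2)·-1+(2)·0+(1)·-1+(-2)·0+(-2)·0 = -4
⇒ I^4 T^-4

{"I": 4, "T": -4}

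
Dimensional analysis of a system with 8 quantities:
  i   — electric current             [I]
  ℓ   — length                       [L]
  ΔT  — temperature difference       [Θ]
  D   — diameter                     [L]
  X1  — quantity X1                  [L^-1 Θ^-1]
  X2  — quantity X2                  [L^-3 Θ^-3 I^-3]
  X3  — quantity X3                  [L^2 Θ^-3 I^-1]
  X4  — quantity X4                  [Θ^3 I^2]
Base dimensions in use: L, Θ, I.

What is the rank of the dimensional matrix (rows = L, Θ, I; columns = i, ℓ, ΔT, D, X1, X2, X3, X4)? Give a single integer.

3

Exponent matrix [L,Θ,I] × [i,ℓ,ΔT,D,X1,X2,X3,X4]:
  L: [ 0  1  0  1 -1 -3  2  0]
  Θ: [ 0  0  1  0 -1 -3 -3  3]
  I: [ 1  0  0  0  0 -3 -1  2]
RREF → pivots at {i,ℓ,ΔT} ⇒ r = 3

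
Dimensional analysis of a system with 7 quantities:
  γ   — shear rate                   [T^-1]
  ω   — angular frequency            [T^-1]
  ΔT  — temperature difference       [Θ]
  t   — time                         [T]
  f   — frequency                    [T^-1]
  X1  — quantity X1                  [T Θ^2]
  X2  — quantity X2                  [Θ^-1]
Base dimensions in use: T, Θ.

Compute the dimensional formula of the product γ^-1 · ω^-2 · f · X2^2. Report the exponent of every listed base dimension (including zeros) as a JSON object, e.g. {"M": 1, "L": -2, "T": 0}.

Write exponents as rows T,Θ / cols γ,ω,ΔT,t,f,X1,X2:
  T: [-1 -1  0  1 -1  1  0]
  Θ: [ 0  0  1  0  0  2 -1]
  [T]: (-1)·-1+(-2)·-1+(1)·-1+(2)·0 = 2
  [Θ]: (-1)·0+(-2)·0+(1)·0+(2)·-1 = -2
⇒ T^2 Θ^-2

{"T": 2, "Θ": -2}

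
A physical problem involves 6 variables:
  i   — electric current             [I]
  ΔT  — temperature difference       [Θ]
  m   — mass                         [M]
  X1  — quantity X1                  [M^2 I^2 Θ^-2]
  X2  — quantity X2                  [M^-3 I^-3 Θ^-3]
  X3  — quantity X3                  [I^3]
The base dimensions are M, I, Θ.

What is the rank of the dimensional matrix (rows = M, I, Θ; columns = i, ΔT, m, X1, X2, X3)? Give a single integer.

3

Dimensional matrix (M×I×Θ by i×ΔT×m×X1×X2×X3):
  M: [ 0  0  1  2 -3  0]
  I: [ 1  0  0  2 -3  3]
  Θ: [ 0  1  0 -2 -3  0]
RREF → pivots at {i,ΔT,m} ⇒ r = 3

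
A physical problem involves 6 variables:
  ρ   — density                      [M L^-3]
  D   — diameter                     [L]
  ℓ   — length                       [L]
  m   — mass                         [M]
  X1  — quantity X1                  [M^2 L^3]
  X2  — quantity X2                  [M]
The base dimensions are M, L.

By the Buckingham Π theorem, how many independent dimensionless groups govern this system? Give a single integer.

4

Exponent matrix [M,L] × [ρ,D,ℓ,m,X1,X2]:
  M: [ 1  0  0  1  2  1]
  L: [-3  1  1  0  3  0]
Row reduction gives pivot columns ρ,D; rank = 2
6 vars − rank 2 = 4 Π groups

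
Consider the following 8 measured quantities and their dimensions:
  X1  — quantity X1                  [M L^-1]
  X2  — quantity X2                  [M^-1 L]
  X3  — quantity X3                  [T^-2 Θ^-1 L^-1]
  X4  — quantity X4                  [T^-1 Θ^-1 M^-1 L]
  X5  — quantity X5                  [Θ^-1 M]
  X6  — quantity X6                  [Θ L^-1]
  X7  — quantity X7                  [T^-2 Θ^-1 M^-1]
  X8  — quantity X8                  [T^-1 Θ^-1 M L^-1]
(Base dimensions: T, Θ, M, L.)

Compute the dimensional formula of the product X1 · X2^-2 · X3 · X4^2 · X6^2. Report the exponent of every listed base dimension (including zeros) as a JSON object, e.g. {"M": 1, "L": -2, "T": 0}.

{"T": -4, "Θ": -1, "M": 1, "L": -4}

Exponent matrix [T,Θ,M,L] × [X1,X2,X3,X4,X5,X6,X7,X8]:
  T: [ 0  0 -2 -1  0  0 -2 -1]
  Θ: [ 0  0 -1 -1 -1  1 -1 -1]
  M: [ 1 -1  0 -1  1  0 -1  1]
  L: [-1  1 -1  1  0 -1  0 -1]
  [T]: (1)·0+(-2)·0+(1)·-2+(2)·-1+(2)·0 = -4
  [Θ]: (1)·0+(-2)·0+(1)·-1+(2)·-1+(2)·1 = -1
  [M]: (1)·1+(-2)·-1+(1)·0+(2)·-1+(2)·0 = 1
  [L]: (1)·-1+(-2)·1+(1)·-1+(2)·1+(2)·-1 = -4
⇒ T^-4 Θ^-1 M L^-4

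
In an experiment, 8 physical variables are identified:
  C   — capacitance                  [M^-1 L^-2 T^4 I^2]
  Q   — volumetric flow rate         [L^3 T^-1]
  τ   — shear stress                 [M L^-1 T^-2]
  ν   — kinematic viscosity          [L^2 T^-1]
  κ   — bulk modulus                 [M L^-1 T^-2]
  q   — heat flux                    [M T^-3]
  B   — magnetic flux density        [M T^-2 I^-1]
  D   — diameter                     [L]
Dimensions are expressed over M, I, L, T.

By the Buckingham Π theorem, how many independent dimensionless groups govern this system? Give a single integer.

Write exponents as rows M,I,L,T / cols C,Q,τ,ν,κ,q,B,D:
  M: [-1  0  1  0  1  1  1  0]
  I: [ 2  0  0  0  0  0 -1  0]
  L: [-2  3 -1  2 -1  0  0  1]
  T: [ 4 -1 -2 -1 -2 -3 -2  0]
RREF → pivots at {C,Q,τ,ν} ⇒ r = 4
8 vars − rank 4 = 4 Π groups

4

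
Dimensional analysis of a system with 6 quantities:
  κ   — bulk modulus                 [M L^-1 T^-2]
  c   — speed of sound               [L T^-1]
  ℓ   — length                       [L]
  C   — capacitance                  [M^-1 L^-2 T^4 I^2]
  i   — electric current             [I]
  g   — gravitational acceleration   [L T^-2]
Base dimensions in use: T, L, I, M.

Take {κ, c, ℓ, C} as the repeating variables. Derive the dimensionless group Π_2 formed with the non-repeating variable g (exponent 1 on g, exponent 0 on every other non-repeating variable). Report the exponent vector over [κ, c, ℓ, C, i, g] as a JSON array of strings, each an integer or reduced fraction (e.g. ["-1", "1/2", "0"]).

Dimensional matrix (T×L×I×M by κ×c×ℓ×C×i×g):
  T: [-2 -1  0  4  0 -2]
  L: [-1  1  1 -2  0  1]
  I: [ 0  0  0  2  1  0]
  M: [ 1  0  0 -1  0  0]
RREF → pivots at {κ,c,ℓ,C} ⇒ r = 4
Repeat: κ,c,ℓ,C; free: i,g
RREF:
  r0: [   1    0    0    0  1/2    0]
  r1: [   0    1    0    0    1    2]
  r2: [   0    0    1    0  1/2   -1]
  r3: [   0    0    0    1  1/2    0]
Fix exponent of g at 1, i at 0; solve each RREF row for its pivot's exponent:
  r0: exp(κ) + (0)·1 = 0 ⇒ exp(κ) = 0
  r1: exp(c) + (2)·1 = 0 ⇒ exp(c) = -2
  r2: exp(ℓ) + (-1)·1 = 0 ⇒ exp(ℓ) = 1
  r3: exp(C) + (0)·1 = 0 ⇒ exp(C) = 0
Π_2 = c^-2 · ℓ · g

["0", "-2", "1", "0", "0", "1"]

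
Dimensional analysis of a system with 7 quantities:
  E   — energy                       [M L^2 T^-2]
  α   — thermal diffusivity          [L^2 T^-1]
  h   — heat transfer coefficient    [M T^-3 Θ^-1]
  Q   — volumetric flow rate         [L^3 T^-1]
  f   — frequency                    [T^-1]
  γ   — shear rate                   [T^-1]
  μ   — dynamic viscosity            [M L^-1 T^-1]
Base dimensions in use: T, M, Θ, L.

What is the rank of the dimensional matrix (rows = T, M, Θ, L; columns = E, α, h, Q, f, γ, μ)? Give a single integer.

Exponent matrix [T,M,Θ,L] × [E,α,h,Q,f,γ,μ]:
  T: [-2 -1 -3 -1 -1 -1 -1]
  M: [ 1  0  1  0  0  0  1]
  Θ: [ 0  0 -1  0  0  0  0]
  L: [ 2  2  0  3  0  0 -1]
RREF → pivots at {E,α,h,Q} ⇒ r = 4

4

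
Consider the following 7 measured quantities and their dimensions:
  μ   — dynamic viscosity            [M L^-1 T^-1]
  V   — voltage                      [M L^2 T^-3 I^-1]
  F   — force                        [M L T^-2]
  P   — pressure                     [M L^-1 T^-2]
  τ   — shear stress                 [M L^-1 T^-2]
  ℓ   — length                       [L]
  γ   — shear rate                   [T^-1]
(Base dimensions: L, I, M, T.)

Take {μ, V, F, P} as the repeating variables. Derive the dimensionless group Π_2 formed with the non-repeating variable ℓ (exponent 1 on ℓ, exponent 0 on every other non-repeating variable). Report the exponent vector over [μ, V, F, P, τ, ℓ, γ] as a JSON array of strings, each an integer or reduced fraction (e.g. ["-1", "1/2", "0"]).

Exponent matrix [L,I,M,T] × [μ,V,F,P,τ,ℓ,γ]:
  L: [-1  2  1 -1 -1  1  0]
  I: [ 0 -1  0  0  0  0  0]
  M: [ 1  1  1  1  1  0  0]
  T: [-1 -3 -2 -2 -2  0 -1]
Echelon form has 4 nonzero rows (pivots: μ,V,F,P)
Pivot set = {μ,V,F,P}, free = {τ,ℓ,γ}
RREF:
  r0: [   1    0    0    0    0    0   -1]
  r1: [   0    1    0    0    0    0    0]
  r2: [   0    0    1    0    0  1/2    0]
  r3: [   0    0    0    1    1 -1/2    1]
Fix exponent of ℓ at 1, τ at 0, γ at 0; solve each RREF row for its pivot's exponent:
  r0: exp(μ) + (0)·1 = 0 ⇒ exp(μ) = 0
  r1: exp(V) + (0)·1 = 0 ⇒ exp(V) = 0
  r2: exp(F) + (1/2)·1 = 0 ⇒ exp(F) = -1/2
  r3: exp(P) + (-1/2)·1 = 0 ⇒ exp(P) = 1/2
Π_2 = F^(-1/2) · P^(1/2) · ℓ

["0", "0", "-1/2", "1/2", "0", "1", "0"]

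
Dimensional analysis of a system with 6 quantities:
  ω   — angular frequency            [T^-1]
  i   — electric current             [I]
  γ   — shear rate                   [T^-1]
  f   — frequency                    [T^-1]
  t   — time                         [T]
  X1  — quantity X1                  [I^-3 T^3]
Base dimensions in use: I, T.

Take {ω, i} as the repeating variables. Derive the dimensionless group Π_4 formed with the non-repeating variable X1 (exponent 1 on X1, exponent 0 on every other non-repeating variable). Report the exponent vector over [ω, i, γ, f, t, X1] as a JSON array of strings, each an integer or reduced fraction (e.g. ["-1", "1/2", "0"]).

Exponent matrix [I,T] × [ω,i,γ,f,t,X1]:
  I: [ 0  1  0  0  0 -3]
  T: [-1  0 -1 -1  1  3]
Row reduction gives pivot columns ω,i; rank = 2
Repeat: ω,i; free: γ,f,t,X1
RREF:
  r0: [   1    0    1    1   -1   -3]
  r1: [   0    1    0    0    0   -3]
Fix exponent of X1 at 1, γ at 0, f at 0, t at 0; solve each RREF row for its pivot's exponent:
  r0: exp(ω) + (-3)·1 = 0 ⇒ exp(ω) = 3
  r1: exp(i) + (-3)·1 = 0 ⇒ exp(i) = 3
Π_4 = ω^3 · i^3 · X1

["3", "3", "0", "0", "0", "1"]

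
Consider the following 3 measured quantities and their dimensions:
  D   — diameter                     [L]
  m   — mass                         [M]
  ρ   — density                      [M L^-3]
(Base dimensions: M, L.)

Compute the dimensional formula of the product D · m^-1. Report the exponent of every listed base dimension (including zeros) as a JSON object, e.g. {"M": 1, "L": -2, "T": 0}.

{"M": -1, "L": 1}

Dimensional matrix (M×L by D×m×ρ):
  M: [ 0  1  1]
  L: [ 1  0 -3]
  [M]: (1)·0+(-1)·1 = -1
  [L]: (1)·1+(-1)·0 = 1
⇒ M^-1 L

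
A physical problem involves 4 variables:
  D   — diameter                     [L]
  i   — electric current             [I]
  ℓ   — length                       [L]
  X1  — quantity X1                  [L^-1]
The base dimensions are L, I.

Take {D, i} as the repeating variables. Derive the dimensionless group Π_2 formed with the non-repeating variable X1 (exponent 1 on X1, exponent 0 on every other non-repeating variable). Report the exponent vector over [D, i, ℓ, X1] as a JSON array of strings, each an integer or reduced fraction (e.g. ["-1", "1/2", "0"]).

["1", "0", "0", "1"]

Exponent matrix [L,I] × [D,i,ℓ,X1]:
  L: [ 1  0  1 -1]
  I: [ 0  1  0  0]
Echelon form has 2 nonzero rows (pivots: D,i)
Pivot set = {D,i}, free = {ℓ,X1}
RREF:
  r0: [   1    0    1   -1]
  r1: [   0    1    0    0]
Fix exponent of X1 at 1, ℓ at 0; solve each RREF row for its pivot's exponent:
  r0: exp(D) + (-1)·1 = 0 ⇒ exp(D) = 1
  r1: exp(i) + (0)·1 = 0 ⇒ exp(i) = 0
Π_2 = D · X1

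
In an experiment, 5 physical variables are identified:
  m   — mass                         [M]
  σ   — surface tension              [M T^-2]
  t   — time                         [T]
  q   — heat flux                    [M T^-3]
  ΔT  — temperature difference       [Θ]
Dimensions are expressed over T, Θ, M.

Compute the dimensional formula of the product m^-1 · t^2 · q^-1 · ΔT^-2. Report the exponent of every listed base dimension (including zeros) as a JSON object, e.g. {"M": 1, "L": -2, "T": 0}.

{"T": 5, "Θ": -2, "M": -2}

Exponent matrix [T,Θ,M] × [m,σ,t,q,ΔT]:
  T: [ 0 -2  1 -3  0]
  Θ: [ 0  0  0  0  1]
  M: [ 1  1  0  1  0]
  [T]: (-1)·0+(2)·1+(-1)·-3+(-2)·0 = 5
  [Θ]: (-1)·0+(2)·0+(-1)·0+(-2)·1 = -2
  [M]: (-1)·1+(2)·0+(-1)·1+(-2)·0 = -2
⇒ T^5 Θ^-2 M^-2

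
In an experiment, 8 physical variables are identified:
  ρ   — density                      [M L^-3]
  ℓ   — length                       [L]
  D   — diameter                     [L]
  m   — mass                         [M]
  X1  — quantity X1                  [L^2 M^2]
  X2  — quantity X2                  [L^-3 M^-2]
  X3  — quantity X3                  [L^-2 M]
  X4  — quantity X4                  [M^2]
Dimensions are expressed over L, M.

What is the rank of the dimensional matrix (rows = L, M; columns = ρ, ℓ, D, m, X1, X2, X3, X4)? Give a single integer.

2

Exponent matrix [L,M] × [ρ,ℓ,D,m,X1,X2,X3,X4]:
  L: [-3  1  1  0  2 -3 -2  0]
  M: [ 1  0  0  1  2 -2  1  2]
RREF → pivots at {ρ,ℓ} ⇒ r = 2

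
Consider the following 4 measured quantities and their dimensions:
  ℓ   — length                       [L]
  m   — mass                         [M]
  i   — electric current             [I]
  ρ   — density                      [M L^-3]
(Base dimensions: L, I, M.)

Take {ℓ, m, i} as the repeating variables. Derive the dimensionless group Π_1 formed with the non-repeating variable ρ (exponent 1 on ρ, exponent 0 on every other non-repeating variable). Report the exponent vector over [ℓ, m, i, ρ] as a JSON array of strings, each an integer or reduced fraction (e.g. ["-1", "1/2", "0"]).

Exponent matrix [L,I,M] × [ℓ,m,i,ρ]:
  L: [ 1  0  0 -3]
  I: [ 0  0  1  0]
  M: [ 0  1  0  1]
RREF → pivots at {ℓ,m,i} ⇒ r = 3
Repeat: ℓ,m,i; free: ρ
RREF:
  r0: [   1    0    0   -3]
  r1: [   0    1    0    1]
  r2: [   0    0    1    0]
Fix exponent of ρ at 1; solve each RREF row for its pivot's exponent:
  r0: exp(ℓ) + (-3)·1 = 0 ⇒ exp(ℓ) = 3
  r1: exp(m) + (1)·1 = 0 ⇒ exp(m) = -1
  r2: exp(i) + (0)·1 = 0 ⇒ exp(i) = 0
Π_1 = ℓ^3 · m^-1 · ρ

["3", "-1", "0", "1"]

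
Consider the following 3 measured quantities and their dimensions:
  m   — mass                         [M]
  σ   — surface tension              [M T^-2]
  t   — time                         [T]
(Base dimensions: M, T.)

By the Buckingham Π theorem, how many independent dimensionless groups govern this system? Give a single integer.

Dimensional matrix (M×T by m×σ×t):
  M: [ 1  1  0]
  T: [ 0 -2  1]
Row reduction gives pivot columns m,σ; rank = 2
3 vars − rank 2 = 1 Π group

1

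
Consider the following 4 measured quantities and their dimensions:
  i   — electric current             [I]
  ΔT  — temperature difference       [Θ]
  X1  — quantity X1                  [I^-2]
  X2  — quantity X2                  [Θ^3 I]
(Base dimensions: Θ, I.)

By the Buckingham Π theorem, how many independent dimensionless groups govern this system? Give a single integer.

2

Exponent matrix [Θ,I] × [i,ΔT,X1,X2]:
  Θ: [ 0  1  0  3]
  I: [ 1  0 -2  1]
Row reduction gives pivot columns i,ΔT; rank = 2
n=4, r=2 ⇒ 2 dimensionless groups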